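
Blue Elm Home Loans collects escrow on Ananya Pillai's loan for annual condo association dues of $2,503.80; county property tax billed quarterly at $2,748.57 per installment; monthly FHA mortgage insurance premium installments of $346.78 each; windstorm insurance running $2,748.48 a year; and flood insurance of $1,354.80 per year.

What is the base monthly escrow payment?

$1,813.56

Condo association dues: $2,503.80
County property tax: $2,748.57 × 4 = $10,994.28
FHA mortgage insurance premium: $346.78 × 12 = $4,161.36
Windstorm insurance: $2,748.48
Flood insurance: $1,354.80
Annual escrow total = $21,762.72
Per month = $21,762.72 / 12 = $1,813.56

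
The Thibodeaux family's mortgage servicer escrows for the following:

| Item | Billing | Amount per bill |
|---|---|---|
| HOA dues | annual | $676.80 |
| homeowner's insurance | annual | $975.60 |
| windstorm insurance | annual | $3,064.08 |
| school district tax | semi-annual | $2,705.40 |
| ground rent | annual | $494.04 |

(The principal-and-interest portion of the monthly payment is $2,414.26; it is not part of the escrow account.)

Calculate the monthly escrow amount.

$885.11

HOA dues: $676.80 per year
Homeowner's insurance: $975.60 per year
Windstorm insurance: $3,064.08 per year
School district tax: $2,705.40 × 2 = $5,410.80 per year
Ground rent: $494.04 per year
Yearly total = $676.80 + $975.60 + $3,064.08 + $5,410.80 + $494.04 = $10,621.32
Monthly = $10,621.32 / 12 = $885.11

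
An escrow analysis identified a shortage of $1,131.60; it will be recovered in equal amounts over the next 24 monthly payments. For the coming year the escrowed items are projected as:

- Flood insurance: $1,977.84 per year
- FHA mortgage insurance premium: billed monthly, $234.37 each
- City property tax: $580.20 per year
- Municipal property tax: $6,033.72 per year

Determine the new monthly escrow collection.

$997.50

Flood insurance — $1,977.84/yr
FHA mortgage insurance premium — $234.37 × 12 = $2,812.44/yr
City property tax — $580.20/yr
Municipal property tax — $6,033.72/yr
Total annual escrow = $1,977.84 + $2,812.44 + $580.20 + $6,033.72 = $11,404.20
Monthly escrow = $11,404.20 / 12 = $950.35
Monthly shortage recovery: $1,131.60 ÷ 24 = $47.15
Adjusted monthly = $950.35 + $47.15 = $997.50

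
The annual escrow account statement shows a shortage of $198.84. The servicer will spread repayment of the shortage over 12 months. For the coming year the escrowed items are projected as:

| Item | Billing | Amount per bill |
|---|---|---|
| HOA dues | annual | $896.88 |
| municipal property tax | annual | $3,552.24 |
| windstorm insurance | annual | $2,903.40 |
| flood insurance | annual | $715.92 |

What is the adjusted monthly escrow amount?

$688.94

HOA dues — $896.88 annually
Municipal property tax — $3,552.24 annually
Windstorm insurance — $2,903.40 annually
Flood insurance — $715.92 annually
Combined annual = $896.88 + $3,552.24 + $2,903.40 + $715.92 = $8,068.44
Base monthly escrow = $8,068.44 ÷ 12 = $672.37
Monthly shortage recovery: $198.84 ÷ 12 = $16.57
New monthly escrow = $672.37 + $16.57 = $688.94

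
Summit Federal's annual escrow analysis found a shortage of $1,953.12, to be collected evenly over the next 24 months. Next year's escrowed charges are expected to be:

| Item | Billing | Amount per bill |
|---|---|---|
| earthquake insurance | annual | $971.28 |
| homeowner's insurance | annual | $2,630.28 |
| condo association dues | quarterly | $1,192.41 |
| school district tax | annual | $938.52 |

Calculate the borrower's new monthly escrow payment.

$857.19

Earthquake insurance: $971.28 per year
Homeowner's insurance: $2,630.28 per year
Condo association dues: $1,192.41 × 4 = $4,769.64 per year
School district tax: $938.52 per year
Combined annual = $971.28 + $2,630.28 + $4,769.64 + $938.52 = $9,309.72
Base monthly escrow = $9,309.72 / 12 = $775.81
Monthly shortage recovery: $1,953.12 / 24 = $81.38
New monthly escrow = $775.81 + $81.38 = $857.19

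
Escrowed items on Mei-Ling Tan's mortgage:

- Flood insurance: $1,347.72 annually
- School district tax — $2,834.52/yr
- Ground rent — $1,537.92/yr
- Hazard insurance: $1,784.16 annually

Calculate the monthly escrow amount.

$625.36

Flood insurance — $1,347.72 annually
School district tax — $2,834.52 annually
Ground rent — $1,537.92 annually
Hazard insurance — $1,784.16 annually
Yearly total = $7,504.32
Per month = $7,504.32 / 12 = $625.36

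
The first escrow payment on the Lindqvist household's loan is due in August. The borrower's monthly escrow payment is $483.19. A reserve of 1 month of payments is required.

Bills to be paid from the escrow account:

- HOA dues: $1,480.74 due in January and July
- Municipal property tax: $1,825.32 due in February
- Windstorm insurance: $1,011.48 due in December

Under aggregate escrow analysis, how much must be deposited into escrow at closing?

Cushion = 1 × $483.19 = $483.19
Trial balance (start $0, +$483.19 each month, − disbursements):
  Aug: +$483.19 → $483.19
  Sep: +$483.19 → $966.38
  Oct: +$483.19 → $1,449.57
  Nov: +$483.19 → $1,932.76
  Dec: +$483.19 − $1,011.48 → $1,404.47
  Jan: +$483.19 − $1,480.74 → $406.92
  Feb: +$483.19 − $1,825.32 → -$935.21
  Mar: +$483.19 → -$452.02
  Apr: +$483.19 → $31.17
  May: +$483.19 → $514.36
  Jun: +$483.19 → $997.55
  Jul: +$483.19 − $1,480.74 → $0.00
Lowest trial balance = -$935.21 (Feb)
Initial deposit = cushion − low point = $483.19 − (-$935.21) = $1,418.40

$1,418.40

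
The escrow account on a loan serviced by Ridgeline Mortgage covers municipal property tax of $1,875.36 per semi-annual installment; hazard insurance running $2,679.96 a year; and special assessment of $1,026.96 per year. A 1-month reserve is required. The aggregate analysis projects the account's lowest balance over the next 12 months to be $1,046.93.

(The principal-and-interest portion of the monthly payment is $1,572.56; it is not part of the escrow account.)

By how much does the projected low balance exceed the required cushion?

Municipal property tax: $1,875.36 × 2 = $3,750.72 per year
Hazard insurance: $2,679.96 per year
Special assessment: $1,026.96 per year
Annual escrow total = $3,750.72 + $2,679.96 + $1,026.96 = $7,457.64
Monthly escrow = $7,457.64 ÷ 12 = $621.47
Required reserve = 1 × $621.47 = $621.47
Excess over cushion: $1,046.93 − $621.47 = $425.46

$425.46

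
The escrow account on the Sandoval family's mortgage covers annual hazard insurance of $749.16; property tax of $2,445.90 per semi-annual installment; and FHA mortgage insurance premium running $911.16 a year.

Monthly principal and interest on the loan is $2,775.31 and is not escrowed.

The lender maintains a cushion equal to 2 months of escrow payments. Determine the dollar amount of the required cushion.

$1,092.02

Hazard insurance: $749.16
Property tax: $2,445.90 × 2 = $4,891.80
FHA mortgage insurance premium: $911.16
Total annual escrow = $749.16 + $4,891.80 + $911.16 = $6,552.12
Monthly = $6,552.12 / 12 = $546.01
Cushion = 2 × $546.01 = $1,092.02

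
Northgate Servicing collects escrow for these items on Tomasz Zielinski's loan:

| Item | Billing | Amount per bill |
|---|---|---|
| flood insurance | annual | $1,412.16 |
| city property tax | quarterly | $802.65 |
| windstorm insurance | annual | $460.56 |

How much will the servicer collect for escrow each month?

Flood insurance = $1,412.16 annually
City property tax = $802.65 × 4 = $3,210.60 annually
Windstorm insurance = $460.56 annually
Yearly total = $1,412.16 + $3,210.60 + $460.56 = $5,083.32
Per month = $5,083.32 / 12 = $423.61

$423.61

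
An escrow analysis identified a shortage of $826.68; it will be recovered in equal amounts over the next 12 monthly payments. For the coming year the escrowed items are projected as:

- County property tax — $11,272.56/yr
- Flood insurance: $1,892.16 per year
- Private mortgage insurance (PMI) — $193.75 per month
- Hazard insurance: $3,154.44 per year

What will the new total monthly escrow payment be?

County property tax: $11,272.56 annually
Flood insurance: $1,892.16 annually
Private mortgage insurance (PMI): $193.75 × 12 = $2,325.00 annually
Hazard insurance: $3,154.44 annually
Total per year = $11,272.56 + $1,892.16 + $2,325.00 + $3,154.44 = $18,644.16
Monthly = $18,644.16 / 12 = $1,553.68
Shortage spread = $826.68 / 12 = $68.89/mo
New monthly escrow = $1,553.68 + $68.89 = $1,622.57

$1,622.57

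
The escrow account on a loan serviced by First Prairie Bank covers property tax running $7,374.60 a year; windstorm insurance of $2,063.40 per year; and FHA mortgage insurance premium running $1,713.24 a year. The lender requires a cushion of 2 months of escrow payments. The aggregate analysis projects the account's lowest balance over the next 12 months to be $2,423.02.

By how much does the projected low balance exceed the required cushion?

Property tax = $7,374.60/yr
Windstorm insurance = $2,063.40/yr
FHA mortgage insurance premium = $1,713.24/yr
Combined annual = $11,151.24
Monthly = $11,151.24 / 12 = $929.27
Required cushion = 2 × $929.27 = $1,858.54
Surplus = $2,423.02 − $1,858.54 = $564.48

$564.48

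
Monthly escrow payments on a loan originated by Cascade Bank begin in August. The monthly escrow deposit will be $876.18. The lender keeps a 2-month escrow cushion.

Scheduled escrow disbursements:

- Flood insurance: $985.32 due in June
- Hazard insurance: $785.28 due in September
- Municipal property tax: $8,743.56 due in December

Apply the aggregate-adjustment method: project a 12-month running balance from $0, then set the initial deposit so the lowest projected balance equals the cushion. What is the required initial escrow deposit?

$6,900.30

Cushion = 2 × $876.18 = $1,752.36
Trial balance (start $0, +$876.18 each month, − disbursements):
  Aug: +$876.18 → $876.18
  Sep: +$876.18 − $785.28 → $967.08
  Oct: +$876.18 → $1,843.26
  Nov: +$876.18 → $2,719.44
  Dec: +$876.18 − $8,743.56 → -$5,147.94
  Jan: +$876.18 → -$4,271.76
  Feb: +$876.18 → -$3,395.58
  Mar: +$876.18 → -$2,519.40
  Apr: +$876.18 → -$1,643.22
  May: +$876.18 → -$767.04
  Jun: +$876.18 − $985.32 → -$876.18
  Jul: +$876.18 → $0.00
Lowest trial balance = -$5,147.94 (Dec)
Initial deposit = cushion − low point = $1,752.36 − (-$5,147.94) = $6,900.30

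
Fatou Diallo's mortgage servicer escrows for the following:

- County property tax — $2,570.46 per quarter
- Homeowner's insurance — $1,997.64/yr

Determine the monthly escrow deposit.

$1,023.29

County property tax: $2,570.46 × 4 = $10,281.84/yr
Homeowner's insurance: $1,997.64/yr
Combined annual = $10,281.84 + $1,997.64 = $12,279.48
Base monthly escrow = $12,279.48 / 12 = $1,023.29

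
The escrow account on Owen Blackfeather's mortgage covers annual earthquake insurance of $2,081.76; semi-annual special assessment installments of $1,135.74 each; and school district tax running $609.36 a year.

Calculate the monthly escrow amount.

$413.55

Earthquake insurance = $2,081.76
Special assessment = $1,135.74 × 2 = $2,271.48
School district tax = $609.36
Annual escrow total = $2,081.76 + $2,271.48 + $609.36 = $4,962.60
Per month = $4,962.60 / 12 = $413.55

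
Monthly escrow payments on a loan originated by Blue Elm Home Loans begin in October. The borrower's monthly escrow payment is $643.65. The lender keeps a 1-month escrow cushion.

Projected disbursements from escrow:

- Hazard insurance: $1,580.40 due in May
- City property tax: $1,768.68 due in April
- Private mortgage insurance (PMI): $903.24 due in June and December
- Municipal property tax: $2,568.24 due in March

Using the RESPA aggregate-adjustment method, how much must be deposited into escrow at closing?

$2,574.60

Cushion = 1 × $643.65 = $643.65
Trial balance (start $0, +$643.65 each month, − disbursements):
  Oct: +$643.65 → $643.65
  Nov: +$643.65 → $1,287.30
  Dec: +$643.65 − $903.24 → $1,027.71
  Jan: +$643.65 → $1,671.36
  Feb: +$643.65 → $2,315.01
  Mar: +$643.65 − $2,568.24 → $390.42
  Apr: +$643.65 − $1,768.68 → -$734.61
  May: +$643.65 − $1,580.40 → -$1,671.36
  Jun: +$643.65 − $903.24 → -$1,930.95
  Jul: +$643.65 → -$1,287.30
  Aug: +$643.65 → -$643.65
  Sep: +$643.65 → $0.00
Lowest trial balance = -$1,930.95 (Jun)
Initial deposit = cushion − low point = $643.65 − (-$1,930.95) = $2,574.60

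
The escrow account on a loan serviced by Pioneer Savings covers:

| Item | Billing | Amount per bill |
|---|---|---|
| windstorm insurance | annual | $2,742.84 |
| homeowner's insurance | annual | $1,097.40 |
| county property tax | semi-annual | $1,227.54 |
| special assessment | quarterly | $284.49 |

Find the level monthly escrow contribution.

$619.44

Windstorm insurance = $2,742.84 per year
Homeowner's insurance = $1,097.40 per year
County property tax = $1,227.54 × 2 = $2,455.08 per year
Special assessment = $284.49 × 4 = $1,137.96 per year
Combined annual = $2,742.84 + $1,097.40 + $2,455.08 + $1,137.96 = $7,433.28
Monthly = $7,433.28 ÷ 12 = $619.44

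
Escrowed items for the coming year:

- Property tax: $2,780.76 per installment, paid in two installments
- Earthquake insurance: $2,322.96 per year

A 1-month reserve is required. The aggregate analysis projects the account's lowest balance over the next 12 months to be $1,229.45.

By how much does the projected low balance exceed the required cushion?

$572.41

Property tax = $2,780.76 × 2 = $5,561.52
Earthquake insurance = $2,322.96
Total per year = $5,561.52 + $2,322.96 = $7,884.48
Monthly escrow = $7,884.48 / 12 = $657.04
Required cushion = 1 × $657.04 = $657.04
Surplus = $1,229.45 − $657.04 = $572.41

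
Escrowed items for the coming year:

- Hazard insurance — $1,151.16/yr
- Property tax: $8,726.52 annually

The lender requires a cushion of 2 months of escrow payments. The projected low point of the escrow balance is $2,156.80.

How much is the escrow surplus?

Hazard insurance: $1,151.16 per year
Property tax: $8,726.52 per year
Annual escrow total = $1,151.16 + $8,726.52 = $9,877.68
Per month = $9,877.68 ÷ 12 = $823.14
Required reserve = 2 × $823.14 = $1,646.28
Excess over cushion: $2,156.80 − $1,646.28 = $510.52

$510.52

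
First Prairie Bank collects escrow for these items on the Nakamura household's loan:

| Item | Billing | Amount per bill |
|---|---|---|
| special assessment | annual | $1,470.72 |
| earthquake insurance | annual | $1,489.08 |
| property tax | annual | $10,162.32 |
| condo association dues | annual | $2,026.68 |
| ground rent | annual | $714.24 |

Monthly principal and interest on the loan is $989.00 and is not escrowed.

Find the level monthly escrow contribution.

Special assessment = $1,470.72 per year
Earthquake insurance = $1,489.08 per year
Property tax = $10,162.32 per year
Condo association dues = $2,026.68 per year
Ground rent = $714.24 per year
Total annual escrow = $1,470.72 + $1,489.08 + $10,162.32 + $2,026.68 + $714.24 = $15,863.04
Monthly escrow = $15,863.04 / 12 = $1,321.92

$1,321.92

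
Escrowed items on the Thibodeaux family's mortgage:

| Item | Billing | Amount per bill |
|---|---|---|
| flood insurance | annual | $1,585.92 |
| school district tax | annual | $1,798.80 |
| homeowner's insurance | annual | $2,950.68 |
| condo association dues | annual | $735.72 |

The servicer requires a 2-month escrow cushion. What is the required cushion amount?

$1,178.52

Flood insurance = $1,585.92/yr
School district tax = $1,798.80/yr
Homeowner's insurance = $2,950.68/yr
Condo association dues = $735.72/yr
Total per year = $1,585.92 + $1,798.80 + $2,950.68 + $735.72 = $7,071.12
Base monthly escrow = $7,071.12 / 12 = $589.26
Cushion = 2 × $589.26 = $1,178.52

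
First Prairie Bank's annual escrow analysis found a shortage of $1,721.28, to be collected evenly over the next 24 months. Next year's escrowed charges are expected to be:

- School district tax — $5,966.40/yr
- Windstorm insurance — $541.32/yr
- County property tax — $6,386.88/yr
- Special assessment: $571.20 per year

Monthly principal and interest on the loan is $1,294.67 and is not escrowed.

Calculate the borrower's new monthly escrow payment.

$1,193.87

School district tax: $5,966.40 per year
Windstorm insurance: $541.32 per year
County property tax: $6,386.88 per year
Special assessment: $571.20 per year
Yearly total = $13,465.80
Base monthly escrow = $13,465.80 / 12 = $1,122.15
Monthly shortage recovery: $1,721.28 ÷ 24 = $71.72
Adjusted monthly = $1,122.15 + $71.72 = $1,193.87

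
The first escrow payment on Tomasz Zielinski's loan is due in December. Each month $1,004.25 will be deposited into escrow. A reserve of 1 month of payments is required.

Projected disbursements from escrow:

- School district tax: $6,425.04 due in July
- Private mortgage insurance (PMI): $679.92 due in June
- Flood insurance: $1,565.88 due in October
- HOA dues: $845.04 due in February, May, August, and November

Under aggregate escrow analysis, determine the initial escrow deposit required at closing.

$1,765.29

Cushion = 1 × $1,004.25 = $1,004.25
Trial balance (start $0, +$1,004.25 each month, − disbursements):
  Dec: +$1,004.25 → $1,004.25
  Jan: +$1,004.25 → $2,008.50
  Feb: +$1,004.25 − $845.04 → $2,167.71
  Mar: +$1,004.25 → $3,171.96
  Apr: +$1,004.25 → $4,176.21
  May: +$1,004.25 − $845.04 → $4,335.42
  Jun: +$1,004.25 − $679.92 → $4,659.75
  Jul: +$1,004.25 − $6,425.04 → -$761.04
  Aug: +$1,004.25 − $845.04 → -$601.83
  Sep: +$1,004.25 → $402.42
  Oct: +$1,004.25 − $1,565.88 → -$159.21
  Nov: +$1,004.25 − $845.04 → $0.00
Lowest trial balance = -$761.04 (Jul)
Initial deposit = cushion − low point = $1,004.25 − (-$761.04) = $1,765.29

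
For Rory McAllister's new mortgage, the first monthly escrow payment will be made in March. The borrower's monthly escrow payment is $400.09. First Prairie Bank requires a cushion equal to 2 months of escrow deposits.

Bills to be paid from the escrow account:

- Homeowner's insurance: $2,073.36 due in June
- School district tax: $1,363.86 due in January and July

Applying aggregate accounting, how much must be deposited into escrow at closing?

$2,236.95

Cushion = 2 × $400.09 = $800.18
Trial balance (start $0, +$400.09 each month, − disbursements):
  Mar: +$400.09 → $400.09
  Apr: +$400.09 → $800.18
  May: +$400.09 → $1,200.27
  Jun: +$400.09 − $2,073.36 → -$473.00
  Jul: +$400.09 − $1,363.86 → -$1,436.77
  Aug: +$400.09 → -$1,036.68
  Sep: +$400.09 → -$636.59
  Oct: +$400.09 → -$236.50
  Nov: +$400.09 → $163.59
  Dec: +$400.09 → $563.68
  Jan: +$400.09 − $1,363.86 → -$400.09
  Feb: +$400.09 → $0.00
Lowest trial balance = -$1,436.77 (Jul)
Initial deposit = cushion − low point = $800.18 − (-$1,436.77) = $2,236.95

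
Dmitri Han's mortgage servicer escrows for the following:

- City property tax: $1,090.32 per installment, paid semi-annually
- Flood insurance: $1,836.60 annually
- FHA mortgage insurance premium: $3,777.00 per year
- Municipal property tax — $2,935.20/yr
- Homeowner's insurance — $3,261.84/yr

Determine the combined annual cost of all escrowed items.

$13,991.28

City property tax — $1,090.32 × 2 = $2,180.64 annually
Flood insurance — $1,836.60 annually
FHA mortgage insurance premium — $3,777.00 annually
Municipal property tax — $2,935.20 annually
Homeowner's insurance — $3,261.84 annually
Combined annual = $13,991.28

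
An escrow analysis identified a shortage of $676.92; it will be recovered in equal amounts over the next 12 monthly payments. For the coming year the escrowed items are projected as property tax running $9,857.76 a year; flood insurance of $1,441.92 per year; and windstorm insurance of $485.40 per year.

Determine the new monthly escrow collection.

Property tax = $9,857.76 per year
Flood insurance = $1,441.92 per year
Windstorm insurance = $485.40 per year
Combined annual = $9,857.76 + $1,441.92 + $485.40 = $11,785.08
Per month = $11,785.08 / 12 = $982.09
Shortage per month = $676.92 / 12 = $56.41
New monthly escrow = $982.09 + $56.41 = $1,038.50

$1,038.50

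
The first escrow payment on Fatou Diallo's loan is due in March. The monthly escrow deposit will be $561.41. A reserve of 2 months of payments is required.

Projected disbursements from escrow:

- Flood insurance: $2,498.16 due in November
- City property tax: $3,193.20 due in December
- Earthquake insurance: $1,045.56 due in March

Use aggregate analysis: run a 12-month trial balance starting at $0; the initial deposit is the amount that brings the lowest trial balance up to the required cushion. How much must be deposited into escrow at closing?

Cushion = 2 × $561.41 = $1,122.82
Trial balance (start $0, +$561.41 each month, − disbursements):
  Mar: +$561.41 − $1,045.56 → -$484.15
  Apr: +$561.41 → $77.26
  May: +$561.41 → $638.67
  Jun: +$561.41 → $1,200.08
  Jul: +$561.41 → $1,761.49
  Aug: +$561.41 → $2,322.90
  Sep: +$561.41 → $2,884.31
  Oct: +$561.41 → $3,445.72
  Nov: +$561.41 − $2,498.16 → $1,508.97
  Dec: +$561.41 − $3,193.20 → -$1,122.82
  Jan: +$561.41 → -$561.41
  Feb: +$561.41 → $0.00
Lowest trial balance = -$1,122.82 (Dec)
Initial deposit = cushion − low point = $1,122.82 − (-$1,122.82) = $2,245.64

$2,245.64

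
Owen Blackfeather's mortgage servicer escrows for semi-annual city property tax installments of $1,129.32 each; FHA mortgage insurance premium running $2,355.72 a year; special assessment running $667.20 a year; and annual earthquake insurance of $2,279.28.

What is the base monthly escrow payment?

City property tax — $1,129.32 × 2 = $2,258.64/yr
FHA mortgage insurance premium — $2,355.72/yr
Special assessment — $667.20/yr
Earthquake insurance — $2,279.28/yr
Annual escrow total = $7,560.84
Base monthly escrow = $7,560.84 ÷ 12 = $630.07

$630.07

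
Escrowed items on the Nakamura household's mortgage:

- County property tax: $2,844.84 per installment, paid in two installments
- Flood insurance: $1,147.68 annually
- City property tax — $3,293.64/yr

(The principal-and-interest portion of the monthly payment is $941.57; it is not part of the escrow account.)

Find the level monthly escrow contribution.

$844.25

County property tax — $2,844.84 × 2 = $5,689.68 per year
Flood insurance — $1,147.68 per year
City property tax — $3,293.64 per year
Total per year = $5,689.68 + $1,147.68 + $3,293.64 = $10,131.00
Monthly escrow = $10,131.00 ÷ 12 = $844.25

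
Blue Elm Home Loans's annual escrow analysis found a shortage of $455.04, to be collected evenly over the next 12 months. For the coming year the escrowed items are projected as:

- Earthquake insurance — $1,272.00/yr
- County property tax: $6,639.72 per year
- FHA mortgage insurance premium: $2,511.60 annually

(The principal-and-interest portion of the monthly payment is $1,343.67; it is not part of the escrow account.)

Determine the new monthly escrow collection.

$906.53

Earthquake insurance — $1,272.00/yr
County property tax — $6,639.72/yr
FHA mortgage insurance premium — $2,511.60/yr
Combined annual = $1,272.00 + $6,639.72 + $2,511.60 = $10,423.32
Per month = $10,423.32 ÷ 12 = $868.61
Shortage spread = $455.04 ÷ 12 = $37.92/mo
New monthly escrow = $868.61 + $37.92 = $906.53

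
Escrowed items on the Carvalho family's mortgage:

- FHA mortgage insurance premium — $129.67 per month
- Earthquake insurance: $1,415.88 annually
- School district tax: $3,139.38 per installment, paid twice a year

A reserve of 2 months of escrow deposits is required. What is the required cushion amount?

FHA mortgage insurance premium: $129.67 × 12 = $1,556.04/yr
Earthquake insurance: $1,415.88/yr
School district tax: $3,139.38 × 2 = $6,278.76/yr
Combined annual = $1,556.04 + $1,415.88 + $6,278.76 = $9,250.68
Per month = $9,250.68 ÷ 12 = $770.89
Cushion = 2 × $770.89 = $1,541.78

$1,541.78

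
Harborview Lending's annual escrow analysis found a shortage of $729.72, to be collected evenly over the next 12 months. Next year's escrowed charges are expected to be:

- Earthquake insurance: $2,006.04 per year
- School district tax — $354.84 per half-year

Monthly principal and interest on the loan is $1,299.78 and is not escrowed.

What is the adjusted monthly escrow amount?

$287.12

Earthquake insurance — $2,006.04 per year
School district tax — $354.84 × 2 = $709.68 per year
Yearly total = $2,715.72
Per month = $2,715.72 / 12 = $226.31
Shortage spread = $729.72 ÷ 12 = $60.81/mo
Adjusted monthly = $226.31 + $60.81 = $287.12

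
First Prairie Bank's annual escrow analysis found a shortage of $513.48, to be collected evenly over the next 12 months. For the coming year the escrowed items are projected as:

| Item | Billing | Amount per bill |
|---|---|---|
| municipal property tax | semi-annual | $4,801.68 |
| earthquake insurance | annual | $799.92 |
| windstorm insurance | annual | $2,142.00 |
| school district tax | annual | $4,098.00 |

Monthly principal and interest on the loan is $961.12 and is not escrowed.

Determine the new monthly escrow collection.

$1,429.73

Municipal property tax: $4,801.68 × 2 = $9,603.36 per year
Earthquake insurance: $799.92 per year
Windstorm insurance: $2,142.00 per year
School district tax: $4,098.00 per year
Annual escrow total = $16,643.28
Monthly escrow = $16,643.28 / 12 = $1,386.94
Shortage per month = $513.48 ÷ 12 = $42.79
New monthly escrow = $1,386.94 + $42.79 = $1,429.73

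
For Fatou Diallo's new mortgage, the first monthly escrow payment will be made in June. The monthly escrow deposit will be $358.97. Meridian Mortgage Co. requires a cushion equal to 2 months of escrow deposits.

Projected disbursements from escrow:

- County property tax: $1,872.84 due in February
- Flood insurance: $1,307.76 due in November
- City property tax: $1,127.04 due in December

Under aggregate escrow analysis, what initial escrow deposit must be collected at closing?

$1,794.85

Cushion = 2 × $358.97 = $717.94
Trial balance (start $0, +$358.97 each month, − disbursements):
  Jun: +$358.97 → $358.97
  Jul: +$358.97 → $717.94
  Aug: +$358.97 → $1,076.91
  Sep: +$358.97 → $1,435.88
  Oct: +$358.97 → $1,794.85
  Nov: +$358.97 − $1,307.76 → $846.06
  Dec: +$358.97 − $1,127.04 → $77.99
  Jan: +$358.97 → $436.96
  Feb: +$358.97 − $1,872.84 → -$1,076.91
  Mar: +$358.97 → -$717.94
  Apr: +$358.97 → -$358.97
  May: +$358.97 → $0.00
Lowest trial balance = -$1,076.91 (Feb)
Initial deposit = cushion − low point = $717.94 − (-$1,076.91) = $1,794.85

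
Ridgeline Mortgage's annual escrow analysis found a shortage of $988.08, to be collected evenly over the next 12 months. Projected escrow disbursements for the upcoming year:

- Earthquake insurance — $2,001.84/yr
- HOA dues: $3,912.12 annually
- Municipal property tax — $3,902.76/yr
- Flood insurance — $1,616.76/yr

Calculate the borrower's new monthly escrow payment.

$1,035.13

Earthquake insurance — $2,001.84/yr
HOA dues — $3,912.12/yr
Municipal property tax — $3,902.76/yr
Flood insurance — $1,616.76/yr
Yearly total = $2,001.84 + $3,912.12 + $3,902.76 + $1,616.76 = $11,433.48
Monthly escrow = $11,433.48 / 12 = $952.79
Shortage per month = $988.08 ÷ 12 = $82.34
Adjusted monthly = $952.79 + $82.34 = $1,035.13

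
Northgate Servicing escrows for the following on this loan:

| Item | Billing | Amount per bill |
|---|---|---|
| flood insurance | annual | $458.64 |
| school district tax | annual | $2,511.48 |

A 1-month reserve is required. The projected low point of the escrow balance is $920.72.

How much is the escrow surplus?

Flood insurance: $458.64 per year
School district tax: $2,511.48 per year
Combined annual = $458.64 + $2,511.48 = $2,970.12
Monthly escrow = $2,970.12 ÷ 12 = $247.51
Required cushion = 1 × $247.51 = $247.51
Excess over cushion: $920.72 − $247.51 = $673.21

$673.21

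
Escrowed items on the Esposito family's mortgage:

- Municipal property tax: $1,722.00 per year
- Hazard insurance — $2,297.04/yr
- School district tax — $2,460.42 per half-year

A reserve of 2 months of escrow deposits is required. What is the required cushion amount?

Municipal property tax — $1,722.00 annually
Hazard insurance — $2,297.04 annually
School district tax — $2,460.42 × 2 = $4,920.84 annually
Combined annual = $1,722.00 + $2,297.04 + $4,920.84 = $8,939.88
Monthly escrow = $8,939.88 / 12 = $744.99
Cushion = 2 × $744.99 = $1,489.98

$1,489.98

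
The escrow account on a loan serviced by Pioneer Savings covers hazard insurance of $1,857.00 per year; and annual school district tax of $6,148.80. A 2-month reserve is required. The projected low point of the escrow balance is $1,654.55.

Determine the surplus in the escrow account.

$320.25

Hazard insurance — $1,857.00 per year
School district tax — $6,148.80 per year
Yearly total = $1,857.00 + $6,148.80 = $8,005.80
Per month = $8,005.80 ÷ 12 = $667.15
Required cushion = 2 × $667.15 = $1,334.30
Surplus = $1,654.55 − $1,334.30 = $320.25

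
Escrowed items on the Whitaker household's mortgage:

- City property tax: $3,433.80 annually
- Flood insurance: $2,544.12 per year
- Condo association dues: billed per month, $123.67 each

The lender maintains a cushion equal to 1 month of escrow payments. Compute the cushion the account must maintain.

City property tax: $3,433.80
Flood insurance: $2,544.12
Condo association dues: $123.67 × 12 = $1,484.04
Total annual escrow = $7,461.96
Monthly = $7,461.96 ÷ 12 = $621.83
Cushion = 1 × $621.83 = $621.83

$621.83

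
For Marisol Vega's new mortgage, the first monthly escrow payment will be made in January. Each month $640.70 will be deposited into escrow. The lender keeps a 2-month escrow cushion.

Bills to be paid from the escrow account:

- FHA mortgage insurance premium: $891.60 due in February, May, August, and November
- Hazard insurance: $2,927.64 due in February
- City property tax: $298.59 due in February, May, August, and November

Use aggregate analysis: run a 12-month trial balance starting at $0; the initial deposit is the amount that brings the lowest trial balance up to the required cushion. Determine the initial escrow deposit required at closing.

$4,117.83

Cushion = 2 × $640.70 = $1,281.40
Trial balance (start $0, +$640.70 each month, − disbursements):
  Jan: +$640.70 → $640.70
  Feb: +$640.70 − $4,117.83 → -$2,836.43
  Mar: +$640.70 → -$2,195.73
  Apr: +$640.70 → -$1,555.03
  May: +$640.70 − $1,190.19 → -$2,104.52
  Jun: +$640.70 → -$1,463.82
  Jul: +$640.70 → -$823.12
  Aug: +$640.70 − $1,190.19 → -$1,372.61
  Sep: +$640.70 → -$731.91
  Oct: +$640.70 → -$91.21
  Nov: +$640.70 − $1,190.19 → -$640.70
  Dec: +$640.70 → $0.00
Lowest trial balance = -$2,836.43 (Feb)
Initial deposit = cushion − low point = $1,281.40 − (-$2,836.43) = $4,117.83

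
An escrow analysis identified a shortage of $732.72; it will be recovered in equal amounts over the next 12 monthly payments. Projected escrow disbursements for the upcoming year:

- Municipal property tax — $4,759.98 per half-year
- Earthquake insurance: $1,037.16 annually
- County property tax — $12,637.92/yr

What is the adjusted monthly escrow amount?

Municipal property tax — $4,759.98 × 2 = $9,519.96/yr
Earthquake insurance — $1,037.16/yr
County property tax — $12,637.92/yr
Total annual escrow = $9,519.96 + $1,037.16 + $12,637.92 = $23,195.04
Per month = $23,195.04 ÷ 12 = $1,932.92
Monthly shortage recovery: $732.72 / 12 = $61.06
New monthly escrow = $1,932.92 + $61.06 = $1,993.98

$1,993.98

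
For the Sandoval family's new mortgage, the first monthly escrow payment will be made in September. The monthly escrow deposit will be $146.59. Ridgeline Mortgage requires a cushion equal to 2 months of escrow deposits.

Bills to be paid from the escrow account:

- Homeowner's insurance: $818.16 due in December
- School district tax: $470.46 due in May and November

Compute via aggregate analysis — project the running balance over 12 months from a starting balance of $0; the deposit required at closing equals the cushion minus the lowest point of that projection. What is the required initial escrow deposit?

$995.44

Cushion = 2 × $146.59 = $293.18
Trial balance (start $0, +$146.59 each month, − disbursements):
  Sep: +$146.59 → $146.59
  Oct: +$146.59 → $293.18
  Nov: +$146.59 − $470.46 → -$30.69
  Dec: +$146.59 − $818.16 → -$702.26
  Jan: +$146.59 → -$555.67
  Feb: +$146.59 → -$409.08
  Mar: +$146.59 → -$262.49
  Apr: +$146.59 → -$115.90
  May: +$146.59 − $470.46 → -$439.77
  Jun: +$146.59 → -$293.18
  Jul: +$146.59 → -$146.59
  Aug: +$146.59 → $0.00
Lowest trial balance = -$702.26 (Dec)
Initial deposit = cushion − low point = $293.18 − (-$702.26) = $995.44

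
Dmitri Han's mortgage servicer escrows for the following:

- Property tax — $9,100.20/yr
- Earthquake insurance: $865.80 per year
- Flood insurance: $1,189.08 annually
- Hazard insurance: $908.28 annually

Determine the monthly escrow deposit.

$1,005.28

Property tax — $9,100.20 per year
Earthquake insurance — $865.80 per year
Flood insurance — $1,189.08 per year
Hazard insurance — $908.28 per year
Combined annual = $9,100.20 + $865.80 + $1,189.08 + $908.28 = $12,063.36
Monthly = $12,063.36 ÷ 12 = $1,005.28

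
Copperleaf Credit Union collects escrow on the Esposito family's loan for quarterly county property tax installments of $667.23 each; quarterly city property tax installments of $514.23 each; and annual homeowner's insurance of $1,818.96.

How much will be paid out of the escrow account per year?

County property tax — $667.23 × 4 = $2,668.92 per year
City property tax — $514.23 × 4 = $2,056.92 per year
Homeowner's insurance — $1,818.96 per year
Total per year = $6,544.80

$6,544.80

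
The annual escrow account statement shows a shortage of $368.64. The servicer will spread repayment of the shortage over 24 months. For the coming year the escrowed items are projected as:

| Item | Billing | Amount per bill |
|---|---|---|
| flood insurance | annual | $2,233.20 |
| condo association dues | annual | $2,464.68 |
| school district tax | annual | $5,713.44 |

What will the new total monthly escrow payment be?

$882.97

Flood insurance — $2,233.20 annually
Condo association dues — $2,464.68 annually
School district tax — $5,713.44 annually
Yearly total = $10,411.32
Base monthly escrow = $10,411.32 / 12 = $867.61
Monthly shortage recovery: $368.64 ÷ 24 = $15.36
Adjusted monthly = $867.61 + $15.36 = $882.97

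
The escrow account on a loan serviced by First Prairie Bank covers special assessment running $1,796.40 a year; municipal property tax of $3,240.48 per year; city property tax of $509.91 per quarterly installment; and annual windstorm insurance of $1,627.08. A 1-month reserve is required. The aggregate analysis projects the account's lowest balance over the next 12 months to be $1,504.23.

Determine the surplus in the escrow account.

$778.93

Special assessment = $1,796.40 per year
Municipal property tax = $3,240.48 per year
City property tax = $509.91 × 4 = $2,039.64 per year
Windstorm insurance = $1,627.08 per year
Yearly total = $8,703.60
Monthly = $8,703.60 ÷ 12 = $725.30
Required reserve = 1 × $725.30 = $725.30
Excess over cushion: $1,504.23 − $725.30 = $778.93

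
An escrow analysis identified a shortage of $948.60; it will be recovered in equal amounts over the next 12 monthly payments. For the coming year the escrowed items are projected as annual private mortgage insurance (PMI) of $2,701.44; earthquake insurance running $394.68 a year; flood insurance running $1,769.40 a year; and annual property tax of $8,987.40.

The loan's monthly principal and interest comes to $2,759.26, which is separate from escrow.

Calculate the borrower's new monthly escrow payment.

$1,233.46

Private mortgage insurance (PMI) = $2,701.44 per year
Earthquake insurance = $394.68 per year
Flood insurance = $1,769.40 per year
Property tax = $8,987.40 per year
Total per year = $2,701.44 + $394.68 + $1,769.40 + $8,987.40 = $13,852.92
Monthly escrow = $13,852.92 / 12 = $1,154.41
Monthly shortage recovery: $948.60 ÷ 12 = $79.05
New monthly escrow = $1,154.41 + $79.05 = $1,233.46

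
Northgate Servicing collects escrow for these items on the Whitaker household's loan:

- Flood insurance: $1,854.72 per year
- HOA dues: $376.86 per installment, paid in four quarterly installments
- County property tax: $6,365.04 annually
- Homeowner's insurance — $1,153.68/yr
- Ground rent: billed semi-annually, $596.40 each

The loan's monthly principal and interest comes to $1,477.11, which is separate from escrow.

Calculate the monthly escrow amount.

$1,006.14

Flood insurance: $1,854.72
HOA dues: $376.86 × 4 = $1,507.44
County property tax: $6,365.04
Homeowner's insurance: $1,153.68
Ground rent: $596.40 × 2 = $1,192.80
Yearly total = $1,854.72 + $1,507.44 + $6,365.04 + $1,153.68 + $1,192.80 = $12,073.68
Per month = $12,073.68 / 12 = $1,006.14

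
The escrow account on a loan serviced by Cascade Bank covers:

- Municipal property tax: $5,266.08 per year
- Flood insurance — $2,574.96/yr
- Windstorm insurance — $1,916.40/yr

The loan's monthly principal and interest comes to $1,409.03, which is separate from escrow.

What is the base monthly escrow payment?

$813.12

Municipal property tax: $5,266.08 annually
Flood insurance: $2,574.96 annually
Windstorm insurance: $1,916.40 annually
Yearly total = $5,266.08 + $2,574.96 + $1,916.40 = $9,757.44
Monthly = $9,757.44 ÷ 12 = $813.12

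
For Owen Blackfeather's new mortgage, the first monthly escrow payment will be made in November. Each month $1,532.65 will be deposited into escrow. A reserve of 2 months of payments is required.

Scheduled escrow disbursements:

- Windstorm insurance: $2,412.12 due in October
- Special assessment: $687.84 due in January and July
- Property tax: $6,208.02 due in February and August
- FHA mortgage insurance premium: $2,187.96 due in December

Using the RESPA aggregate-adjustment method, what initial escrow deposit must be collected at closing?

Cushion = 2 × $1,532.65 = $3,065.30
Trial balance (start $0, +$1,532.65 each month, − disbursements):
  Nov: +$1,532.65 → $1,532.65
  Dec: +$1,532.65 − $2,187.96 → $877.34
  Jan: +$1,532.65 − $687.84 → $1,722.15
  Feb: +$1,532.65 − $6,208.02 → -$2,953.22
  Mar: +$1,532.65 → -$1,420.57
  Apr: +$1,532.65 → $112.08
  May: +$1,532.65 → $1,644.73
  Jun: +$1,532.65 → $3,177.38
  Jul: +$1,532.65 − $687.84 → $4,022.19
  Aug: +$1,532.65 − $6,208.02 → -$653.18
  Sep: +$1,532.65 → $879.47
  Oct: +$1,532.65 − $2,412.12 → $0.00
Lowest trial balance = -$2,953.22 (Feb)
Initial deposit = cushion − low point = $3,065.30 − (-$2,953.22) = $6,018.52

$6,018.52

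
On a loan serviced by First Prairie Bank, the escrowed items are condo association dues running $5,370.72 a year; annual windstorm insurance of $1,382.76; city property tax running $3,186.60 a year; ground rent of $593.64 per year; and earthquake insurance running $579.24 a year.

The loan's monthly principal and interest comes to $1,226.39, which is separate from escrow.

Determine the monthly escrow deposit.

$926.08

Condo association dues — $5,370.72 annually
Windstorm insurance — $1,382.76 annually
City property tax — $3,186.60 annually
Ground rent — $593.64 annually
Earthquake insurance — $579.24 annually
Total annual escrow = $5,370.72 + $1,382.76 + $3,186.60 + $593.64 + $579.24 = $11,112.96
Base monthly escrow = $11,112.96 / 12 = $926.08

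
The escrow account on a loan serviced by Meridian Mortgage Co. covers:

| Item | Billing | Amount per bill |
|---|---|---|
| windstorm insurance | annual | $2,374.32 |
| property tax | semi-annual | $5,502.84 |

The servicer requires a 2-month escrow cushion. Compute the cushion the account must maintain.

Windstorm insurance = $2,374.32/yr
Property tax = $5,502.84 × 2 = $11,005.68/yr
Annual escrow total = $2,374.32 + $11,005.68 = $13,380.00
Monthly escrow = $13,380.00 ÷ 12 = $1,115.00
Cushion = 2 × $1,115.00 = $2,230.00

$2,230.00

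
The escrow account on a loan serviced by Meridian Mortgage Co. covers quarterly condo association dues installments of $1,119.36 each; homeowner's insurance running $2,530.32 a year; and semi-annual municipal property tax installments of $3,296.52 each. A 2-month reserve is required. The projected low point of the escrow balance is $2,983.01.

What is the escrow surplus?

$716.21

Condo association dues: $1,119.36 × 4 = $4,477.44/yr
Homeowner's insurance: $2,530.32/yr
Municipal property tax: $3,296.52 × 2 = $6,593.04/yr
Total per year = $4,477.44 + $2,530.32 + $6,593.04 = $13,600.80
Per month = $13,600.80 / 12 = $1,133.40
Required reserve = 2 × $1,133.40 = $2,266.80
Surplus = $2,983.01 − $2,266.80 = $716.21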